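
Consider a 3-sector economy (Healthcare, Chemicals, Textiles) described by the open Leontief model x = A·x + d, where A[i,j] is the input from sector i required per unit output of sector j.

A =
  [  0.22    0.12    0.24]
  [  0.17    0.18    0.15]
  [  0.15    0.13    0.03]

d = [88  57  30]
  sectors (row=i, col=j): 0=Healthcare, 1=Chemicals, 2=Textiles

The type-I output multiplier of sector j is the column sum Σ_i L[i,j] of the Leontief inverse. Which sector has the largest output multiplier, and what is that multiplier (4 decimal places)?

Healthcare (2.0230)

Form M = I − A:
  [  0.78   -0.12   -0.24]
  [ -0.17    0.82   -0.15]
  [ -0.15   -0.13    0.97]
Leontief inverse L = M⁻¹:
  [  1.4162    0.2694    0.3920]
  [  0.3420    1.3152    0.2880]
  [  0.2648    0.2179    1.1302]
Total output x = L · d:
  x_0 = 1.4162·88 + 0.2694·57 + 0.3920·30 = 151.7392
  x_1 = 0.3420·88 + 1.3152·57 + 0.2880·30 = 113.7079
  x_2 = 0.2648·88 + 0.2179·57 + 1.1302·30 = 69.6319
Output multipliers (column sums of L):
  Healthcare: 2.0230
  Chemicals: 1.8026
  Textiles: 1.8102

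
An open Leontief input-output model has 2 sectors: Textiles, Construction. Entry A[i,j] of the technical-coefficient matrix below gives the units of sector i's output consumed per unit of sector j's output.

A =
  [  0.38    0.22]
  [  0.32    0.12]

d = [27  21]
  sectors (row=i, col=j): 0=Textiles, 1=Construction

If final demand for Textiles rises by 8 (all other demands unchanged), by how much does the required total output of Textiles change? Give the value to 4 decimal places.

Form M = I − A:
  [  0.62   -0.22]
  [ -0.32    0.88]
Leontief inverse L = M⁻¹:
  [  1.8519    0.4630]
  [  0.6734    1.3047]
Total output x = L · d:
  x_0 = 1.8519·27 + 0.4630·21 = 59.7222
  x_1 = 0.6734·27 + 1.3047·21 = 45.5808
Δx_0 = L[0,0] · Δd_0 = 1.8519 · 8 = 14.8148

14.8148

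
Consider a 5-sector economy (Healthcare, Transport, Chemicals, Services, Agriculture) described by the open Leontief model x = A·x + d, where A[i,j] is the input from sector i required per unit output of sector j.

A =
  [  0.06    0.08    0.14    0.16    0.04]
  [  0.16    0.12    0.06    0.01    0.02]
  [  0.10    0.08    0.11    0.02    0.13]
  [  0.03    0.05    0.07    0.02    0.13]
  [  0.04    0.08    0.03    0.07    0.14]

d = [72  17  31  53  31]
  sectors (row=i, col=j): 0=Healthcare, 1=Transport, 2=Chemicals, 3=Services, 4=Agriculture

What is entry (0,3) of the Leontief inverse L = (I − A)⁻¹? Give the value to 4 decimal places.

L[0,3] = 0.1970

Form M = I − A:
  [  0.94   -0.08   -0.14   -0.16   -0.04]
  [ -0.16    0.88   -0.06   -0.01   -0.02]
  [ -0.10   -0.08    0.89   -0.02   -0.13]
  [ -0.03   -0.05   -0.07    0.98   -0.13]
  [ -0.04   -0.08   -0.03   -0.07    0.86]
Leontief inverse L = M⁻¹:
  [  1.1211    0.1424    0.2054    0.1970    0.1163]
  [  0.2174    1.1759    0.1199    0.0545    0.0638]
  [  0.1592    0.1425    1.1701    0.0654    0.1975]
  [  0.0679    0.0916    0.1053    1.0474    0.1795]
  [  0.0834    0.1284    0.0701    0.1018    1.1956]
Total output x = L · d:
  x_0 = 1.1211·72 + 0.1424·17 + 0.2054·31 + 0.1970·53 + 0.1163·31 = 103.5542
  x_1 = 0.2174·72 + 1.1759·17 + 0.1199·31 + 0.0545·53 + 0.0638·31 = 44.2248
  x_2 = 0.1592·72 + 0.1425·17 + 1.1701·31 + 0.0654·53 + 0.1975·31 = 59.7483
  x_3 = 0.0679·72 + 0.0916·17 + 0.1053·31 + 1.0474·53 + 0.1795·31 = 70.7828
  x_4 = 0.0834·72 + 0.1284·17 + 0.0701·31 + 0.1018·53 + 1.1956·31 = 52.8226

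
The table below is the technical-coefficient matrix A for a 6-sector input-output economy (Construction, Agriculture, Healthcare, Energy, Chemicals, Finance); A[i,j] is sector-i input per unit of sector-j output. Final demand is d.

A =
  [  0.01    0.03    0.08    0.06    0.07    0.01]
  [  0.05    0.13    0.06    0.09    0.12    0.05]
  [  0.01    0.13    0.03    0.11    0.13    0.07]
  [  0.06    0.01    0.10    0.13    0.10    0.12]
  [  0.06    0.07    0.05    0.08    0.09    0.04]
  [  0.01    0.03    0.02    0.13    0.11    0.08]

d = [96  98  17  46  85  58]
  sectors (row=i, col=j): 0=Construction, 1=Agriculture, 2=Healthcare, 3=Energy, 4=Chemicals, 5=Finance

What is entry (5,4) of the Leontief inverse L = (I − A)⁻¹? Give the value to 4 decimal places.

L[5,4] = 0.1792

Form M = I − A:
  [  0.99   -0.03   -0.08   -0.06   -0.07   -0.01]
  [ -0.05    0.87   -0.06   -0.09   -0.12   -0.05]
  [ -0.01   -0.13    0.97   -0.11   -0.13   -0.07]
  [ -0.06   -0.01   -0.10    0.87   -0.10   -0.12]
  [ -0.06   -0.07   -0.05   -0.08    0.91   -0.04]
  [ -0.01   -0.03   -0.02   -0.13   -0.11    0.92]
Leontief inverse L = M⁻¹:
  [  1.0287    0.0638    0.1070    0.1084    0.1198    0.0421]
  [  0.0861    1.1920    0.1124    0.1790    0.2125    0.1069]
  [  0.0471    0.1876    1.0809    0.1987    0.2201    0.1284]
  [  0.0926    0.0619    0.1518    1.2268    0.1941    0.1844]
  [  0.0869    0.1146    0.0911    0.1486    1.1602    0.0839]
  [  0.0385    0.0661    0.0607    0.2025    0.1792    1.1298]
Total output x = L · d:
  x_0 = 1.0287·96 + 0.0638·98 + 0.1070·17 + 0.1084·46 + 0.1198·85 + 0.0421·58 = 124.4385
  x_1 = 0.0861·96 + 1.1920·98 + 0.1124·17 + 0.1790·46 + 0.2125·85 + 0.1069·58 = 159.4910
  x_2 = 0.0471·96 + 0.1876·98 + 1.0809·17 + 0.1987·46 + 0.2201·85 + 0.1284·58 = 76.5792
  x_3 = 0.0926·96 + 0.0619·98 + 0.1518·17 + 1.2268·46 + 0.1941·85 + 0.1844·58 = 101.1667
  x_4 = 0.0869·96 + 0.1146·98 + 0.0911·17 + 0.1486·46 + 1.1602·85 + 0.0839·58 = 131.4328
  x_5 = 0.0385·96 + 0.0661·98 + 0.0607·17 + 0.2025·46 + 0.1792·85 + 1.1298·58 = 101.2717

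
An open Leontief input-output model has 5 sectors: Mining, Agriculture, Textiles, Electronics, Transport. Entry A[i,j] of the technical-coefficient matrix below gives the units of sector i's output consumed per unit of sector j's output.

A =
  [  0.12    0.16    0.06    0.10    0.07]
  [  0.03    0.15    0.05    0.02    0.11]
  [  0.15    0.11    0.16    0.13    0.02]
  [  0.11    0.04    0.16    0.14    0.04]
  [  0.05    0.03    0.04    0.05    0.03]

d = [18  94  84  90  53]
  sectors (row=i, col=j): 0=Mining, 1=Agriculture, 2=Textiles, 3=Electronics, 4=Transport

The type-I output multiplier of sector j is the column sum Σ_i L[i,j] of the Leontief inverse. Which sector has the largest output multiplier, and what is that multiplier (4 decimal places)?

Form M = I − A:
  [  0.88   -0.16   -0.06   -0.10   -0.07]
  [ -0.03    0.85   -0.05   -0.02   -0.11]
  [ -0.15   -0.11    0.84   -0.13   -0.02]
  [ -0.11   -0.04   -0.16    0.86   -0.04]
  [ -0.05   -0.03   -0.04   -0.05    0.97]
Leontief inverse L = M⁻¹:
  [  1.1978    0.2562    0.1399    0.1737    0.1255]
  [  0.0734    1.2107    0.0957    0.0597    0.1470]
  [  0.2578    0.2267    1.2704    0.2319    0.0801]
  [  0.2086    0.1344    0.2622    1.2348    0.0866]
  [  0.0854    0.0669    0.0761    0.0840    1.0497]
Total output x = L · d:
  x_0 = 1.1978·18 + 0.2562·94 + 0.1399·84 + 0.1737·90 + 0.1255·53 = 79.6721
  x_1 = 0.0734·18 + 1.2107·94 + 0.0957·84 + 0.0597·90 + 0.1470·53 = 136.3262
  x_2 = 0.2578·18 + 0.2267·94 + 1.2704·84 + 0.2319·90 + 0.0801·53 = 157.7771
  x_3 = 0.2086·18 + 0.1344·94 + 0.2622·84 + 1.2348·90 + 0.0866·53 = 154.1371
  x_4 = 0.0854·18 + 0.0669·94 + 0.0761·84 + 0.0840·90 + 1.0497·53 = 77.4137
Output multipliers (column sums of L):
  Mining: 1.8229
  Agriculture: 1.8948
  Textiles: 1.8442
  Electronics: 1.7842
  Transport: 1.4890

Agriculture (1.8948)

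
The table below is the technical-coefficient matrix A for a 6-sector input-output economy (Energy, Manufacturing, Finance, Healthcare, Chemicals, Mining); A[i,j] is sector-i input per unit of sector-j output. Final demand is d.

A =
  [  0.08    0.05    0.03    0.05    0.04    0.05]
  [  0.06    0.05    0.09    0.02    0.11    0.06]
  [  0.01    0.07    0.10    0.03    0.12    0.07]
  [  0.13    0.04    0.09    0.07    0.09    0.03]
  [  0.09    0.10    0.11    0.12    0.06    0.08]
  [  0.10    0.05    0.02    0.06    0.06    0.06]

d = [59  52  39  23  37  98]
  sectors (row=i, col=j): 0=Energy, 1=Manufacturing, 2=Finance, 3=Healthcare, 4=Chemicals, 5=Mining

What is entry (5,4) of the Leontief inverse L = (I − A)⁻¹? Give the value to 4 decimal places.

Form M = I − A:
  [  0.92   -0.05   -0.03   -0.05   -0.04   -0.05]
  [ -0.06    0.95   -0.09   -0.02   -0.11   -0.06]
  [ -0.01   -0.07    0.90   -0.03   -0.12   -0.07]
  [ -0.13   -0.04   -0.09    0.93   -0.09   -0.03]
  [ -0.09   -0.10   -0.11   -0.12    0.94   -0.08]
  [ -0.10   -0.05   -0.02   -0.06   -0.06    0.94]
Leontief inverse L = M⁻¹:
  [  1.1202    0.0794    0.0644    0.0791    0.0778    0.0786]
  [  0.1086    1.0939    0.1414    0.0615    0.1631    0.1020]
  [  0.0604    0.1162    1.1564    0.0734    0.1781    0.1142]
  [  0.1876    0.0872    0.1464    1.1159    0.1485    0.0747]
  [  0.1625    0.1559    0.1803    0.1733    1.1372    0.1343]
  [  0.1486    0.0846    0.0598    0.0955    0.1028    1.0934]
Total output x = L · d:
  x_0 = 1.1202·59 + 0.0794·52 + 0.0644·39 + 0.0791·23 + 0.0778·37 + 0.0786·98 = 85.1283
  x_1 = 0.1086·59 + 1.0939·52 + 0.1414·39 + 0.0615·23 + 0.1631·37 + 0.1020·98 = 86.2457
  x_2 = 0.0604·59 + 0.1162·52 + 1.1564·39 + 0.0734·23 + 0.1781·37 + 0.1142·98 = 74.1800
  x_3 = 0.1876·59 + 0.0872·52 + 0.1464·39 + 1.1159·23 + 0.1485·37 + 0.0747·98 = 59.7933
  x_4 = 0.1625·59 + 0.1559·52 + 0.1803·39 + 0.1733·23 + 1.1372·37 + 0.1343·98 = 83.9503
  x_5 = 0.1486·59 + 0.0846·52 + 0.0598·39 + 0.0955·23 + 0.1028·37 + 1.0934·98 = 128.6525

L[5,4] = 0.1028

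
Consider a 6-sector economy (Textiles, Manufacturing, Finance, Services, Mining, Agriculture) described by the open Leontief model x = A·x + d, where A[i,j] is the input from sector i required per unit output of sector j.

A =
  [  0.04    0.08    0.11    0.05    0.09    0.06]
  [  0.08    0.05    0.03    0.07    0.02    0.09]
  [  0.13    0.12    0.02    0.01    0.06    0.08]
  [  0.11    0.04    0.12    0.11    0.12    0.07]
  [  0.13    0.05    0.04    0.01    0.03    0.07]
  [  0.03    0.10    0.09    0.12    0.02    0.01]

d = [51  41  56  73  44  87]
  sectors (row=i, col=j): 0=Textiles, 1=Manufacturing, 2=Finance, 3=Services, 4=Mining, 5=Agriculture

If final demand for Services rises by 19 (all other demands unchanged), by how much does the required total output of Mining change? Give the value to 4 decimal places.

0.8296

Form M = I − A:
  [  0.96   -0.08   -0.11   -0.05   -0.09   -0.06]
  [ -0.08    0.95   -0.03   -0.07   -0.02   -0.09]
  [ -0.13   -0.12    0.98   -0.01   -0.06   -0.08]
  [ -0.11   -0.04   -0.12    0.89   -0.12   -0.07]
  [ -0.13   -0.05   -0.04   -0.01    0.97   -0.07]
  [ -0.03   -0.10   -0.09   -0.12   -0.02    0.99]
Leontief inverse L = M⁻¹:
  [  1.1048    0.1343    0.1542    0.0902    0.1282    0.1071]
  [  0.1254    1.0934    0.0749    0.1113    0.0552    0.1248]
  [  0.1817    0.1704    1.0678    0.0533    0.0956    0.1233]
  [  0.1968    0.1127    0.1877    1.1655    0.1791    0.1324]
  [  0.1705    0.0931    0.0801    0.0437    1.0612    0.1034]
  [  0.0900    0.1455    0.1337    0.1610    0.0613    1.0553]
Total output x = L · d:
  x_0 = 1.1048·51 + 0.1343·41 + 0.1542·56 + 0.0902·73 + 0.1282·44 + 0.1071·87 = 92.0332
  x_1 = 0.1254·51 + 1.0934·41 + 0.0749·56 + 0.1113·73 + 0.0552·44 + 0.1248·87 = 76.8305
  x_2 = 0.1817·51 + 0.1704·41 + 1.0678·56 + 0.0533·73 + 0.0956·44 + 0.1233·87 = 94.8745
  x_3 = 0.1968·51 + 0.1127·41 + 0.1877·56 + 1.1655·73 + 0.1791·44 + 0.1324·87 = 129.6493
  x_4 = 0.1705·51 + 0.0931·41 + 0.0801·56 + 0.0437·73 + 1.0612·44 + 0.1034·87 = 75.8746
  x_5 = 0.0900·51 + 0.1455·41 + 0.1337·56 + 0.1610·73 + 0.0613·44 + 1.0553·87 = 124.3012
Δx_4 = L[4,3] · Δd_3 = 0.0437 · 19 = 0.8296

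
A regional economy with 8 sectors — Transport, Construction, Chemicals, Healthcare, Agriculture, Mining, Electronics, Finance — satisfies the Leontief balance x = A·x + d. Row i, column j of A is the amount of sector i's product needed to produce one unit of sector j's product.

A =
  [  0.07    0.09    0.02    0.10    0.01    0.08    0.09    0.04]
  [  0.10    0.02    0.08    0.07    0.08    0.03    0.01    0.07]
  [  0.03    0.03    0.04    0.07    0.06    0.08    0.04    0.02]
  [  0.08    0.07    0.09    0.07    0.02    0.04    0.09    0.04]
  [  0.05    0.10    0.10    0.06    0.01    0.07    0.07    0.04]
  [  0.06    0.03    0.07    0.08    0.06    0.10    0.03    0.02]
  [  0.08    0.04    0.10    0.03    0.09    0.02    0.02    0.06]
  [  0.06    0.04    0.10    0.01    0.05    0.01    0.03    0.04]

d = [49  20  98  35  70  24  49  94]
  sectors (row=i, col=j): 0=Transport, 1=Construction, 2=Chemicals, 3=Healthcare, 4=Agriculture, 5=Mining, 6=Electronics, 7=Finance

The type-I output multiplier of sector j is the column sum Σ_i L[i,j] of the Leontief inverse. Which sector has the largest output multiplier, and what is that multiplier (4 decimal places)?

Form M = I − A:
  [  0.93   -0.09   -0.02   -0.10   -0.01   -0.08   -0.09   -0.04]
  [ -0.10    0.98   -0.08   -0.07   -0.08   -0.03   -0.01   -0.07]
  [ -0.03   -0.03    0.96   -0.07   -0.06   -0.08   -0.04   -0.02]
  [ -0.08   -0.07   -0.09    0.93   -0.02   -0.04   -0.09   -0.04]
  [ -0.05   -0.10   -0.10   -0.06    0.99   -0.07   -0.07   -0.04]
  [ -0.06   -0.03   -0.07   -0.08   -0.06    0.90   -0.03   -0.02]
  [ -0.08   -0.04   -0.10   -0.03   -0.09   -0.02    0.98   -0.06]
  [ -0.06   -0.04   -0.10   -0.01   -0.05   -0.01   -0.03    0.96]
Leontief inverse L = M⁻¹:
  [  1.1342    0.1364    0.0871    0.1585    0.0549    0.1283    0.1339    0.0790]
  [  0.1525    1.0679    0.1378    0.1241    0.1136    0.0781    0.0555    0.1021]
  [  0.0741    0.0662    1.0902    0.1141    0.0908    0.1200    0.0740    0.0463]
  [  0.1401    0.1160    0.1534    1.1275    0.0643    0.0889    0.1335    0.0774]
  [  0.1097    0.1426    0.1634    0.1177    1.0562    0.1197    0.1105    0.0767]
  [  0.1127    0.0740    0.1280    0.1354    0.0965    1.1507    0.0724    0.0509]
  [  0.1290    0.0840    0.1549    0.0807    0.1241    0.0659    1.0605    0.0909]
  [  0.0973    0.0719    0.1410    0.0488    0.0782    0.0450    0.0594    1.0638]
Total output x = L · d:
  x_0 = 1.1342·49 + 0.1364·20 + 0.0871·98 + 0.1585·35 + 0.0549·70 + 0.1283·24 + 0.1339·49 + 0.0790·94 = 93.2944
  x_1 = 0.1525·49 + 1.0679·20 + 0.1378·98 + 0.1241·35 + 0.1136·70 + 0.0781·24 + 0.0555·49 + 0.1021·94 = 68.8196
  x_2 = 0.0741·49 + 0.0662·20 + 1.0902·98 + 0.1141·35 + 0.0908·70 + 0.1200·24 + 0.0740·49 + 0.0463·94 = 132.9951
  x_3 = 0.1401·49 + 0.1160·20 + 0.1534·98 + 1.1275·35 + 0.0643·70 + 0.0889·24 + 0.1335·49 + 0.0774·94 = 84.1345
  x_4 = 0.1097·49 + 0.1426·20 + 0.1634·98 + 0.1177·35 + 1.0562·70 + 0.1197·24 + 0.1105·49 + 0.0767·94 = 117.7852
  x_5 = 0.1127·49 + 0.0740·20 + 0.1280·98 + 0.1354·35 + 0.0965·70 + 1.1507·24 + 0.0724·49 + 0.0509·94 = 66.9972
  x_6 = 0.1290·49 + 0.0840·20 + 0.1549·98 + 0.0807·35 + 0.1241·70 + 0.0659·24 + 1.0605·49 + 0.0909·94 = 96.7884
  x_7 = 0.0973·49 + 0.0719·20 + 0.1410·98 + 0.0488·35 + 0.0782·70 + 0.0450·24 + 0.0594·49 + 1.0638·94 = 131.2023
Output multipliers (column sums of L):
  Transport: 1.9495
  Construction: 1.7590
  Chemicals: 2.0559
  Healthcare: 1.9068
  Agriculture: 1.6786
  Mining: 1.7965
  Electronics: 1.6999
  Finance: 1.5871

Chemicals (2.0559)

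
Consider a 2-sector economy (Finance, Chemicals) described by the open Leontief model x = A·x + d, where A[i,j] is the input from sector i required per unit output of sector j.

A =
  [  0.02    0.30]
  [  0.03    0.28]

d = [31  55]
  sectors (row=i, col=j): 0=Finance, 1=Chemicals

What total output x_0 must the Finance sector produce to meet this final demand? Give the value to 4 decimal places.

Form M = I − A:
  [  0.98   -0.30]
  [ -0.03    0.72]
Leontief inverse L = M⁻¹:
  [  1.0336    0.4307]
  [  0.0431    1.4068]
Total output x = L · d:
  x_0 = 1.0336·31 + 0.4307·55 = 55.7278
  x_1 = 0.0431·31 + 1.4068·55 = 78.7109

55.7278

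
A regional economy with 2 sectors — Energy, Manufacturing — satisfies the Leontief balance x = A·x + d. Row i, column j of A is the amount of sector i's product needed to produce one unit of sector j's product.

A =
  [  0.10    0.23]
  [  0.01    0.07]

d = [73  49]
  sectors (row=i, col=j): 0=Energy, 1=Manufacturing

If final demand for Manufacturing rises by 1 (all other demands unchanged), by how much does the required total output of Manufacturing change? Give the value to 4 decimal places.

1.0782

Form M = I − A:
  [  0.90   -0.23]
  [ -0.01    0.93]
Leontief inverse L = M⁻¹:
  [  1.1142    0.2755]
  [  0.0120    1.0782]
Total output x = L · d:
  x_0 = 1.1142·73 + 0.2755·49 = 94.8365
  x_1 = 0.0120·73 + 1.0782·49 = 53.7079
Δx_1 = L[1,1] · Δd_1 = 1.0782 · 1 = 1.0782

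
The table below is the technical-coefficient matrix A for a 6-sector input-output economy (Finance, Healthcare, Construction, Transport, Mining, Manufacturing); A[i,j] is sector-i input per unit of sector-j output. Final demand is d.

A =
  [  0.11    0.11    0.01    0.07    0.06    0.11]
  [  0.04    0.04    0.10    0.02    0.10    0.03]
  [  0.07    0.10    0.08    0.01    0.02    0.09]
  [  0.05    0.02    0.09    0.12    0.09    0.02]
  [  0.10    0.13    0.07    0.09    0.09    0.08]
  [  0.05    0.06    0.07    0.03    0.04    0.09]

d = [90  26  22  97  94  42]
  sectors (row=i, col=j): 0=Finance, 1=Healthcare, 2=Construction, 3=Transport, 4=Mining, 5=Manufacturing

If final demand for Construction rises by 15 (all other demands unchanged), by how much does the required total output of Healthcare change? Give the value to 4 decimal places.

2.1011

Form M = I − A:
  [  0.89   -0.11   -0.01   -0.07   -0.06   -0.11]
  [ -0.04    0.96   -0.10   -0.02   -0.10   -0.03]
  [ -0.07   -0.10    0.92   -0.01   -0.02   -0.09]
  [ -0.05   -0.02   -0.09    0.88   -0.09   -0.02]
  [ -0.10   -0.13   -0.07   -0.09    0.91   -0.08]
  [ -0.05   -0.06   -0.07   -0.03   -0.04    0.91]
Leontief inverse L = M⁻¹:
  [  1.1648    0.1684    0.0635    0.1146    0.1153    0.1653]
  [  0.0822    1.0897    0.1401    0.0493    0.1363    0.0728]
  [  0.1109    0.1466    1.1222    0.0354    0.0575    0.1351]
  [  0.0984    0.0723    0.1380    1.1635    0.1354    0.0654]
  [  0.1658    0.2017    0.1366    0.1424    1.1555    0.1449]
  [  0.0885    0.1036    0.1096    0.0569    0.0750    1.1317]
Total output x = L · d:
  x_0 = 1.1648·90 + 0.1684·26 + 0.0635·22 + 0.1146·97 + 0.1153·94 + 0.1653·42 = 139.5143
  x_1 = 0.0822·90 + 1.0897·26 + 0.1401·22 + 0.0493·97 + 0.1363·94 + 0.0728·42 = 59.4639
  x_2 = 0.1109·90 + 0.1466·26 + 1.1222·22 + 0.0354·97 + 0.0575·94 + 0.1351·42 = 52.9916
  x_3 = 0.0984·90 + 0.0723·26 + 0.1380·22 + 1.1635·97 + 0.1354·94 + 0.0654·42 = 142.1015
  x_4 = 0.1658·90 + 0.2017·26 + 0.1366·22 + 0.1424·97 + 1.1555·94 + 0.1449·42 = 151.6855
  x_5 = 0.0885·90 + 0.1036·26 + 0.1096·22 + 0.0569·97 + 0.0750·94 + 1.1317·42 = 73.1686
Δx_1 = L[1,2] · Δd_2 = 0.1401 · 15 = 2.1011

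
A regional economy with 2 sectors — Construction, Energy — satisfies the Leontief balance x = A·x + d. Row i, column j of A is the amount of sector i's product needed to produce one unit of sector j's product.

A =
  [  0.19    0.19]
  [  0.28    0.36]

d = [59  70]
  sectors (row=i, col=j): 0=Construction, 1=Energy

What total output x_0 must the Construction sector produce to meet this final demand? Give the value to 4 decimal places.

109.7592

Form M = I − A:
  [  0.81   -0.19]
  [ -0.28    0.64]
Leontief inverse L = M⁻¹:
  [  1.3758    0.4084]
  [  0.6019    1.7412]
Total output x = L · d:
  x_0 = 1.3758·59 + 0.4084·70 = 109.7592
  x_1 = 0.6019·59 + 1.7412·70 = 157.3947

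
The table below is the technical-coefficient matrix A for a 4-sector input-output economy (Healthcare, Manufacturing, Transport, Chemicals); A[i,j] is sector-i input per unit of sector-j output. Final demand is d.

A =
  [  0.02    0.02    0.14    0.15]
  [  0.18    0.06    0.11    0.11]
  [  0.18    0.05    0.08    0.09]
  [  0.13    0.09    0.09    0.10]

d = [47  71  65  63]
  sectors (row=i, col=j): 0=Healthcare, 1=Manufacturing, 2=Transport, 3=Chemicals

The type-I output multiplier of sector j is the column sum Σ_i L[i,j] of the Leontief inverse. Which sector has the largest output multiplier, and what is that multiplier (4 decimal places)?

Form M = I − A:
  [  0.98   -0.02   -0.14   -0.15]
  [ -0.18    0.94   -0.11   -0.11]
  [ -0.18   -0.05    0.92   -0.09]
  [ -0.13   -0.09   -0.09    0.90]
Leontief inverse L = M⁻¹:
  [  1.0933    0.0535    0.1931    0.2081]
  [  0.2629    1.0984    0.1906    0.1971]
  [  0.2486    0.0825    1.1510    0.1666]
  [  0.2091    0.1258    0.1621    1.1775]
Total output x = L · d:
  x_0 = 1.0933·47 + 0.0535·71 + 0.1931·65 + 0.2081·63 = 80.8406
  x_1 = 0.2629·47 + 1.0984·71 + 0.1906·65 + 0.1971·63 = 115.1568
  x_2 = 0.2486·47 + 0.0825·71 + 1.1510·65 + 0.1666·63 = 102.8502
  x_3 = 0.2091·47 + 0.1258·71 + 0.1621·65 + 1.1775·63 = 103.4777
Output multipliers (column sums of L):
  Healthcare: 1.8139
  Manufacturing: 1.3602
  Transport: 1.6968
  Chemicals: 1.7494

Healthcare (1.8139)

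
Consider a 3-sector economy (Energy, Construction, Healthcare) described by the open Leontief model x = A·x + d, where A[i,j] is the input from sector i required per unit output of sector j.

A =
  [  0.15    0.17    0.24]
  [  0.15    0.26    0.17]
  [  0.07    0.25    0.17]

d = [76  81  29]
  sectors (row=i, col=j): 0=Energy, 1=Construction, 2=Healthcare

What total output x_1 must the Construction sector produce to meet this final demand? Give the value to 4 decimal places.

Form M = I − A:
  [  0.85   -0.17   -0.24]
  [ -0.15    0.74   -0.17]
  [ -0.07   -0.25    0.83]
Leontief inverse L = M⁻¹:
  [  1.2954    0.4557    0.4679]
  [  0.3091    1.5605    0.4090]
  [  0.2023    0.5085    1.3675]
Total output x = L · d:
  x_0 = 1.2954·76 + 0.4557·81 + 0.4679·29 = 148.9306
  x_1 = 0.3091·76 + 1.5605·81 + 0.4090·29 = 161.7529
  x_2 = 0.2023·76 + 0.5085·81 + 1.3675·29 = 96.2209

161.7529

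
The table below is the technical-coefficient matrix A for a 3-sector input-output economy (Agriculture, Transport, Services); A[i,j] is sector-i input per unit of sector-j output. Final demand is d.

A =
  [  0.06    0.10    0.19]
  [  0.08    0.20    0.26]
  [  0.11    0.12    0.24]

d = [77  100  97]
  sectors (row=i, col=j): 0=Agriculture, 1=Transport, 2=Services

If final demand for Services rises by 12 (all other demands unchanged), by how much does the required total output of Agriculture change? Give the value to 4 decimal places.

Form M = I − A:
  [  0.94   -0.10   -0.19]
  [ -0.08    0.80   -0.26]
  [ -0.11   -0.12    0.76]
Leontief inverse L = M⁻¹:
  [  1.1206    0.1920    0.3458]
  [  0.1737    1.3474    0.5044]
  [  0.1896    0.2405    1.4455]
Total output x = L · d:
  x_0 = 1.1206·77 + 0.1920·100 + 0.3458·97 = 139.0295
  x_1 = 0.1737·77 + 1.3474·100 + 0.5044·97 = 197.0340
  x_2 = 0.1896·77 + 0.2405·100 + 1.4455·97 = 178.8649
Δx_0 = L[0,2] · Δd_2 = 0.3458 · 12 = 4.1499

4.1499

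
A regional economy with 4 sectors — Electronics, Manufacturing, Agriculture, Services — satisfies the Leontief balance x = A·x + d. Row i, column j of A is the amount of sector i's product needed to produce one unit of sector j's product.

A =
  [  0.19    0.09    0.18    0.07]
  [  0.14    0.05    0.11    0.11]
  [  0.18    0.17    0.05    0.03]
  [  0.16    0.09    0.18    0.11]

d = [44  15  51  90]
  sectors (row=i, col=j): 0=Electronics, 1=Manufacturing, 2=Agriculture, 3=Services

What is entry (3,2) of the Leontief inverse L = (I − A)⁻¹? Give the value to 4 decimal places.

Form M = I − A:
  [  0.81   -0.09   -0.18   -0.07]
  [ -0.14    0.95   -0.11   -0.11]
  [ -0.18   -0.17    0.95   -0.03]
  [ -0.16   -0.09   -0.18    0.89]
Leontief inverse L = M⁻¹:
  [  1.3655    0.1981    0.3086    0.1423]
  [  0.2773    1.1336    0.2159    0.1692]
  [  0.3190    0.2467    1.1596    0.0947]
  [  0.3380    0.2001    0.3118    1.1854]
Total output x = L · d:
  x_0 = 1.3655·44 + 0.1981·15 + 0.3086·51 + 0.1423·90 = 91.5972
  x_1 = 0.2773·44 + 1.1336·15 + 0.2159·51 + 0.1692·90 = 55.4407
  x_2 = 0.3190·44 + 0.2467·15 + 1.1596·51 + 0.0947·90 = 85.3963
  x_3 = 0.3380·44 + 0.2001·15 + 0.3118·51 + 1.1854·90 = 140.4680

L[3,2] = 0.3118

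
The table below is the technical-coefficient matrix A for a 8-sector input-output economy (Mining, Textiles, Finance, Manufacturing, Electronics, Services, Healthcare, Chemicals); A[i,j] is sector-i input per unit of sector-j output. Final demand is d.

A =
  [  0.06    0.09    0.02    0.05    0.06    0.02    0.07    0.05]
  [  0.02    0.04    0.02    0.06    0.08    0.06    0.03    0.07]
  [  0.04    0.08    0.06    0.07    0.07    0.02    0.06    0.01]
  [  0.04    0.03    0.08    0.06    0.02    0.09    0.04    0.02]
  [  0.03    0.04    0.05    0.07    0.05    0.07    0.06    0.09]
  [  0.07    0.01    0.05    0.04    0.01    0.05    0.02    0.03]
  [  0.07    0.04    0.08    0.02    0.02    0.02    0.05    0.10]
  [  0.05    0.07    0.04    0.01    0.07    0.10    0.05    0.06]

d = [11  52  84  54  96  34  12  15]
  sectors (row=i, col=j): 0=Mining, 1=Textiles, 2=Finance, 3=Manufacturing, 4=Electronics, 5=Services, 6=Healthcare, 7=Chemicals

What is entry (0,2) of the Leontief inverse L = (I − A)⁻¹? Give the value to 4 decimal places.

L[0,2] = 0.0538

Form M = I − A:
  [  0.94   -0.09   -0.02   -0.05   -0.06   -0.02   -0.07   -0.05]
  [ -0.02    0.96   -0.02   -0.06   -0.08   -0.06   -0.03   -0.07]
  [ -0.04   -0.08    0.94   -0.07   -0.07   -0.02   -0.06   -0.01]
  [ -0.04   -0.03   -0.08    0.94   -0.02   -0.09   -0.04   -0.02]
  [ -0.03   -0.04   -0.05   -0.07    0.95   -0.07   -0.06   -0.09]
  [ -0.07   -0.01   -0.05   -0.04   -0.01    0.95   -0.02   -0.03]
  [ -0.07   -0.04   -0.08   -0.02   -0.02   -0.02    0.95   -0.10]
  [ -0.05   -0.07   -0.04   -0.01   -0.07   -0.10   -0.05    0.94]
Leontief inverse L = M⁻¹:
  [  1.0923    0.1250    0.0538    0.0828    0.0948    0.0587    0.1034    0.0917]
  [  0.0495    1.0691    0.0519    0.0894    0.1088    0.0984    0.0589    0.1045]
  [  0.0704    0.1133    1.0950    0.1051    0.1029    0.0562    0.0925    0.0476]
  [  0.0706    0.0596    0.1123    1.0904    0.0470    0.1209    0.0681    0.0482]
  [  0.0670    0.0768    0.0893    0.1041    1.0849    0.1136    0.0951    0.1301]
  [  0.0933    0.0347    0.0725    0.0620    0.0314    1.0728    0.0424    0.0514]
  [  0.1024    0.0785    0.1120    0.0498    0.0558    0.0554    1.0837    0.1359]
  [  0.0859    0.1053    0.0748    0.0441    0.1051    0.1397    0.0838    1.1014]
Total output x = L · d:
  x_0 = 1.0923·11 + 0.1250·52 + 0.0538·84 + 0.0828·54 + 0.0948·96 + 0.0587·34 + 0.1034·12 + 0.0917·15 = 41.2173
  x_1 = 0.0495·11 + 1.0691·52 + 0.0519·84 + 0.0894·54 + 0.1088·96 + 0.0984·34 + 0.0589·12 + 0.1045·15 = 81.3894
  x_2 = 0.0704·11 + 0.1133·52 + 1.0950·84 + 0.1051·54 + 0.1029·96 + 0.0562·34 + 0.0925·12 + 0.0476·15 = 117.9390
  x_3 = 0.0706·11 + 0.0596·52 + 0.1123·84 + 1.0904·54 + 0.0470·96 + 0.1209·34 + 0.0681·12 + 0.0482·15 = 82.3529
  x_4 = 0.0670·11 + 0.0768·52 + 0.0893·84 + 0.1041·54 + 1.0849·96 + 0.1136·34 + 0.0951·12 + 0.1301·15 = 128.9617
  x_5 = 0.0933·11 + 0.0347·52 + 0.0725·84 + 0.0620·54 + 0.0314·96 + 1.0728·34 + 0.0424·12 + 0.0514·15 = 53.0477
  x_6 = 0.1024·11 + 0.0785·52 + 0.1120·84 + 0.0498·54 + 0.0558·96 + 0.0554·34 + 1.0837·12 + 0.1359·15 = 39.5884
  x_7 = 0.0859·11 + 0.1053·52 + 0.0748·84 + 0.0441·54 + 0.1051·96 + 0.1397·34 + 0.0838·12 + 1.1014·15 = 47.4582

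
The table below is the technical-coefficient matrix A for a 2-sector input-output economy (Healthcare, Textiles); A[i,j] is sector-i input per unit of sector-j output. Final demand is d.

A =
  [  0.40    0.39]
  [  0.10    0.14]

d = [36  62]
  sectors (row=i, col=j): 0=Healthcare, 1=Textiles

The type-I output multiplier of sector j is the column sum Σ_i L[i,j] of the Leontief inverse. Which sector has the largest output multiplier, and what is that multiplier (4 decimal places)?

Textiles (2.0755)

Form M = I − A:
  [  0.60   -0.39]
  [ -0.10    0.86]
Leontief inverse L = M⁻¹:
  [  1.8029    0.8176]
  [  0.2096    1.2579]
Total output x = L · d:
  x_0 = 1.8029·36 + 0.8176·62 = 115.5975
  x_1 = 0.2096·36 + 1.2579·62 = 85.5346
Output multipliers (column sums of L):
  Healthcare: 2.0126
  Textiles: 2.0755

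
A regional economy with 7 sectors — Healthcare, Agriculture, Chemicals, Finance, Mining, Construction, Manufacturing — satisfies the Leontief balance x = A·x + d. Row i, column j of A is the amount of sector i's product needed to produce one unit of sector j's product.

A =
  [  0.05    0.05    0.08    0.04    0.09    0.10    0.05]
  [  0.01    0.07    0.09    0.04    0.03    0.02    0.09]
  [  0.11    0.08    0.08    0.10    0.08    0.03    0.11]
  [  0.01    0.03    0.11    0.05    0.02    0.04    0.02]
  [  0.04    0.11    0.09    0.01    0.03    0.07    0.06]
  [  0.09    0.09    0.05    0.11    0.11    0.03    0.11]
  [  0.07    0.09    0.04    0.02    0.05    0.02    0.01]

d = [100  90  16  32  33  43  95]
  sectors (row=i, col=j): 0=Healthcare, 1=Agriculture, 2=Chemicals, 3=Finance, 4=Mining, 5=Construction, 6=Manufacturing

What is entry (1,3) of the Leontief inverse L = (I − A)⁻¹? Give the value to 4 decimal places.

L[1,3] = 0.0713

Form M = I − A:
  [  0.95   -0.05   -0.08   -0.04   -0.09   -0.10   -0.05]
  [ -0.01    0.93   -0.09   -0.04   -0.03   -0.02   -0.09]
  [ -0.11   -0.08    0.92   -0.10   -0.08   -0.03   -0.11]
  [ -0.01   -0.03   -0.11    0.95   -0.02   -0.04   -0.02]
  [ -0.04   -0.11   -0.09   -0.01    0.97   -0.07   -0.06]
  [ -0.09   -0.09   -0.05   -0.11   -0.11    0.97   -0.11]
  [ -0.07   -0.09   -0.04   -0.02   -0.05   -0.02    0.99]
Leontief inverse L = M⁻¹:
  [  1.0979    0.1141    0.1426    0.0855    0.1398    0.1358    0.1069]
  [  0.0443    1.1155    0.1355    0.0713    0.0626    0.0419    0.1286]
  [  0.1627    0.1531    1.1587    0.1490    0.1358    0.0752    0.1705]
  [  0.0414    0.0672    0.1501    1.0816    0.0503    0.0597    0.0564]
  [  0.0818    0.1658    0.1446    0.0507    1.0735    0.0982    0.1123]
  [  0.1392    0.1630    0.1283    0.1559    0.1623    1.0742    0.1684]
  [  0.0960    0.1287    0.0821    0.0461    0.0796    0.0443    1.0465]
Total output x = L · d:
  x_0 = 1.0979·100 + 0.1141·90 + 0.1426·16 + 0.0855·32 + 0.1398·33 + 0.1358·43 + 0.1069·95 = 145.6805
  x_1 = 0.0443·100 + 1.1155·90 + 0.1355·16 + 0.0713·32 + 0.0626·33 + 0.0419·43 + 0.1286·95 = 125.3540
  x_2 = 0.1627·100 + 0.1531·90 + 1.1587·16 + 0.1490·32 + 0.1358·33 + 0.0752·43 + 0.1705·95 = 77.2682
  x_3 = 0.0414·100 + 0.0672·90 + 0.1501·16 + 1.0816·32 + 0.0503·33 + 0.0597·43 + 0.0564·95 = 56.7890
  x_4 = 0.0818·100 + 0.1658·90 + 0.1446·16 + 0.0507·32 + 1.0735·33 + 0.0982·43 + 0.1123·95 = 77.3564
  x_5 = 0.1392·100 + 0.1630·90 + 0.1283·16 + 0.1559·32 + 0.1623·33 + 1.0742·43 + 0.1684·95 = 103.1787
  x_6 = 0.0960·100 + 0.1287·90 + 0.0821·16 + 0.0461·32 + 0.0796·33 + 0.0443·43 + 1.0465·95 = 127.9166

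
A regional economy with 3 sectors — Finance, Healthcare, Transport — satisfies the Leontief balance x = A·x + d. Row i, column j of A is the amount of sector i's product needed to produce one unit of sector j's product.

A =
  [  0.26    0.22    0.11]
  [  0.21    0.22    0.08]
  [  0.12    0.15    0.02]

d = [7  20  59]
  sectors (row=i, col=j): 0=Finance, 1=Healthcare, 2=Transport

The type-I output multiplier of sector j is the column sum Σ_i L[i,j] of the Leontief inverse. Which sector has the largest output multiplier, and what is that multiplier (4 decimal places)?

Form M = I − A:
  [  0.74   -0.22   -0.11]
  [ -0.21    0.78   -0.08]
  [ -0.12   -0.15    0.98]
Leontief inverse L = M⁻¹:
  [  1.5181    0.4683    0.2086]
  [  0.4346    1.4366    0.1661]
  [  0.2524    0.2772    1.0714]
Total output x = L · d:
  x_0 = 1.5181·7 + 0.4683·20 + 0.2086·59 = 32.3013
  x_1 = 0.4346·7 + 1.4366·20 + 0.1661·59 = 41.5706
  x_2 = 0.2524·7 + 0.2772·20 + 1.0714·59 = 70.5222
Output multipliers (column sums of L):
  Finance: 2.2051
  Healthcare: 2.1821
  Transport: 1.4460

Finance (2.2051)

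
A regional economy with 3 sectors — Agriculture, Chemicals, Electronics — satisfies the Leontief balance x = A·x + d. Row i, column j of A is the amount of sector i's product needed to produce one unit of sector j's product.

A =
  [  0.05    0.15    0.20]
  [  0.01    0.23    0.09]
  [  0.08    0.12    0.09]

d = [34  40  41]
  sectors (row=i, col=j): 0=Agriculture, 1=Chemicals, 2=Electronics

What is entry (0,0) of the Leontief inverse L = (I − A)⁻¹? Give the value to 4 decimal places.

Form M = I − A:
  [  0.95   -0.15   -0.20]
  [ -0.01    0.77   -0.09]
  [ -0.08   -0.12    0.91]
Leontief inverse L = M⁻¹:
  [  1.0773    0.2506    0.2616]
  [  0.0255    1.3250    0.1366]
  [  0.0981    0.1968    1.1399]
Total output x = L · d:
  x_0 = 1.0773·34 + 0.2506·40 + 0.2616·41 = 57.3768
  x_1 = 0.0255·34 + 1.3250·40 + 0.1366·41 = 59.4655
  x_2 = 0.0981·34 + 0.1968·40 + 1.1399·41 = 57.9407

L[0,0] = 1.0773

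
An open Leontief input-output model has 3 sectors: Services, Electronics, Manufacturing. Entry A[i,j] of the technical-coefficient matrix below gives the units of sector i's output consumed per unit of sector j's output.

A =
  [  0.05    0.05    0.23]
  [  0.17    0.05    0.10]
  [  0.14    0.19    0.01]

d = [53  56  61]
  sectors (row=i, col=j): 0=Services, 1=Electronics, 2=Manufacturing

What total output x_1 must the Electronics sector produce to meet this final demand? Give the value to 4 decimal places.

82.9501

Form M = I − A:
  [  0.95   -0.05   -0.23]
  [ -0.17    0.95   -0.10]
  [ -0.14   -0.19    0.99]
Leontief inverse L = M⁻¹:
  [  1.1125    0.1125    0.2698]
  [  0.2201    1.0966    0.1619]
  [  0.1996    0.2264    1.0793]
Total output x = L · d:
  x_0 = 1.1125·53 + 0.1125·56 + 0.2698·61 = 81.7251
  x_1 = 0.2201·53 + 1.0966·56 + 0.1619·61 = 82.9501
  x_2 = 0.1996·53 + 0.2264·56 + 1.0793·61 = 89.0930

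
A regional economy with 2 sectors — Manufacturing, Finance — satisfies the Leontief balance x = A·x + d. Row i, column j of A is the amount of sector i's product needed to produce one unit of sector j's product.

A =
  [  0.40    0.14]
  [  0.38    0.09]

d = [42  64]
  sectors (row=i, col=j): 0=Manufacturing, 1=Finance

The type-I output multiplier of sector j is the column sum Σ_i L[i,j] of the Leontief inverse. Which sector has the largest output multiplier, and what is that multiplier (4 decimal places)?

Manufacturing (2.6177)

Form M = I − A:
  [  0.60   -0.14]
  [ -0.38    0.91]
Leontief inverse L = M⁻¹:
  [  1.8466    0.2841]
  [  0.7711    1.2175]
Total output x = L · d:
  x_0 = 1.8466·42 + 0.2841·64 = 95.7386
  x_1 = 0.7711·42 + 1.2175·64 = 110.3084
Output multipliers (column sums of L):
  Manufacturing: 2.6177
  Finance: 1.5016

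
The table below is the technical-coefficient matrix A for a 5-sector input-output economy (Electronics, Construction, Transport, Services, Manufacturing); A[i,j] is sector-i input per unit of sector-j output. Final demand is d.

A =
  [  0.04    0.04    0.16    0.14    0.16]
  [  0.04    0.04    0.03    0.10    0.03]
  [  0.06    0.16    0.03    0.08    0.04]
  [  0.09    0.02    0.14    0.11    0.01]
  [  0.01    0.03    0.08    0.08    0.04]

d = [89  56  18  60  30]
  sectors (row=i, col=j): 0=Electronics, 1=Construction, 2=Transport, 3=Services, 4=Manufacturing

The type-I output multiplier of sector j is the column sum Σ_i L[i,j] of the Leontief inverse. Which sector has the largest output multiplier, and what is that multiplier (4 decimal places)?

Services (1.7836)

Form M = I − A:
  [  0.96   -0.04   -0.16   -0.14   -0.16]
  [ -0.04    0.96   -0.03   -0.10   -0.03]
  [ -0.06   -0.16    0.97   -0.08   -0.04]
  [ -0.09   -0.02   -0.14    0.89   -0.01]
  [ -0.01   -0.03   -0.08   -0.08    0.96]
Leontief inverse L = M⁻¹:
  [  1.0825    0.0940    0.2292    0.2190    0.1952]
  [  0.0619    1.0598    0.0670    0.1391    0.0477]
  [  0.0888    0.1881    1.0768    0.1379    0.0670]
  [  0.1252    0.0635    0.1953    1.1719    0.0432]
  [  0.0310    0.0551    0.1105    0.1158    1.0544]
Total output x = L · d:
  x_0 = 1.0825·89 + 0.0940·56 + 0.2292·18 + 0.2190·60 + 0.1952·30 = 124.7197
  x_1 = 0.0619·89 + 1.0598·56 + 0.0670·18 + 0.1391·60 + 0.0477·30 = 75.8399
  x_2 = 0.0888·89 + 0.1881·56 + 1.0768·18 + 0.1379·60 + 0.0670·30 = 48.1028
  x_3 = 0.1252·89 + 0.0635·56 + 0.1953·18 + 1.1719·60 + 0.0432·30 = 89.8203
  x_4 = 0.0310·89 + 0.0551·56 + 0.1105·18 + 0.1158·60 + 1.0544·30 = 46.4128
Output multipliers (column sums of L):
  Electronics: 1.3893
  Construction: 1.4605
  Transport: 1.6788
  Services: 1.7836
  Manufacturing: 1.4074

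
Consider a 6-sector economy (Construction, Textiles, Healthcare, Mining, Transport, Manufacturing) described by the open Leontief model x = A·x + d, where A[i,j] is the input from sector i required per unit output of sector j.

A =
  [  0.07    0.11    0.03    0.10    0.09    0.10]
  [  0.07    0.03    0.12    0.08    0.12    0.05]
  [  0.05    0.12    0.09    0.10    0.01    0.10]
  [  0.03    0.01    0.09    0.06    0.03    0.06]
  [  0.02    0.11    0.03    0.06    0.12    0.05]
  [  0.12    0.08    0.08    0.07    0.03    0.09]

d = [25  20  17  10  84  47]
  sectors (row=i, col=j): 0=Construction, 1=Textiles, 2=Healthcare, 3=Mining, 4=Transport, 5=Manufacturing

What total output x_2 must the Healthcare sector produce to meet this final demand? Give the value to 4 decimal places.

Form M = I − A:
  [  0.93   -0.11   -0.03   -0.10   -0.09   -0.10]
  [ -0.07    0.97   -0.12   -0.08   -0.12   -0.05]
  [ -0.05   -0.12    0.91   -0.10   -0.01   -0.10]
  [ -0.03   -0.01   -0.09    0.94   -0.03   -0.06]
  [ -0.02   -0.11   -0.03   -0.06    0.88   -0.05]
  [ -0.12   -0.08   -0.08   -0.07   -0.03    0.91]
Leontief inverse L = M⁻¹:
  [  1.1228    0.1713    0.0953    0.1659    0.1505    0.1625]
  [  0.1148    1.0961    0.1780    0.1437    0.1719    0.1113]
  [  0.1031    0.1768    1.1582    0.1651    0.0590    0.1624]
  [  0.0598    0.0483    0.1275    1.0987    0.0550    0.0987]
  [  0.0573    0.1584    0.0807    0.1101    1.1717    0.0955]
  [  0.1737    0.1434    0.1425    0.1372    0.0830    1.1551]
Total output x = L · d:
  x_0 = 1.1228·25 + 0.1713·20 + 0.0953·17 + 0.1659·10 + 0.1505·84 + 0.1625·47 = 55.0500
  x_1 = 0.1148·25 + 1.0961·20 + 0.1780·17 + 0.1437·10 + 0.1719·84 + 0.1113·47 = 48.9282
  x_2 = 0.1031·25 + 0.1768·20 + 1.1582·17 + 0.1651·10 + 0.0590·84 + 0.1624·47 = 40.0416
  x_3 = 0.0598·25 + 0.0483·20 + 0.1275·17 + 1.0987·10 + 0.0550·84 + 0.0987·47 = 24.8727
  x_4 = 0.0573·25 + 0.1584·20 + 0.0807·17 + 0.1101·10 + 1.1717·84 + 0.0955·47 = 109.9888
  x_5 = 0.1737·25 + 0.1434·20 + 0.1425·17 + 0.1372·10 + 0.0830·84 + 1.1551·47 = 72.2685

40.0416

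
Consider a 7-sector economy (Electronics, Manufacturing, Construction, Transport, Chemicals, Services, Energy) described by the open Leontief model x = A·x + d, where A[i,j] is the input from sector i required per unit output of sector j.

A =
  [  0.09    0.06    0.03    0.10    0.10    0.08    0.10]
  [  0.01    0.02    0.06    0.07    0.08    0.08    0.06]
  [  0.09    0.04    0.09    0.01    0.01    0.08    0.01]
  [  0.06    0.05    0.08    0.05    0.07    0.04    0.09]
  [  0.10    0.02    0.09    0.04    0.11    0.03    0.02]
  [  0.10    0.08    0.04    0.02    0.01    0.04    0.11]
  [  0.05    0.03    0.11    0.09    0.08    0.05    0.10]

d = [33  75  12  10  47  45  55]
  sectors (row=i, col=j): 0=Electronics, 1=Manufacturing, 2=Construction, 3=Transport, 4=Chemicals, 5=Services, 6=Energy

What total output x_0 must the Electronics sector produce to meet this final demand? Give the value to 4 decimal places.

Form M = I − A:
  [  0.91   -0.06   -0.03   -0.10   -0.10   -0.08   -0.10]
  [ -0.01    0.98   -0.06   -0.07   -0.08   -0.08   -0.06]
  [ -0.09   -0.04    0.91   -0.01   -0.01   -0.08   -0.01]
  [ -0.06   -0.05   -0.08    0.95   -0.07   -0.04   -0.09]
  [ -0.10   -0.02   -0.09   -0.04    0.89   -0.03   -0.02]
  [ -0.10   -0.08   -0.04   -0.02   -0.01    0.96   -0.11]
  [ -0.05   -0.03   -0.11   -0.09   -0.08   -0.05    0.90]
Leontief inverse L = M⁻¹:
  [  1.1637    0.1033    0.1028    0.1577    0.1707    0.1351    0.1734]
  [  0.0609    1.0489    0.1099    0.1023    0.1211    0.1152    0.1049]
  [  0.1352    0.0683    1.1270    0.0403    0.0431    0.1166    0.0513]
  [  0.1172    0.0824    0.1384    1.0929    0.1218    0.0849    0.1424]
  [  0.1587    0.0511    0.1413    0.0785    1.1604    0.0722    0.0651]
  [  0.1495    0.1111    0.0916    0.0659    0.0600    1.0843    0.1655]
  [  0.1173    0.0680    0.1786    0.1370    0.1375    0.1007    1.1597]
Total output x = L · d:
  x_0 = 1.1637·33 + 0.1033·75 + 0.1028·12 + 0.1577·10 + 0.1707·47 + 0.1351·45 + 0.1734·55 = 72.6007
  x_1 = 0.0609·33 + 1.0489·75 + 0.1099·12 + 0.1023·10 + 0.1211·47 + 0.1152·45 + 0.1049·55 = 99.6648
  x_2 = 0.1352·33 + 0.0683·75 + 1.1270·12 + 0.0403·10 + 0.0431·47 + 0.1166·45 + 0.0513·55 = 33.6060
  x_3 = 0.1172·33 + 0.0824·75 + 0.1384·12 + 1.0929·10 + 0.1218·47 + 0.0849·45 + 0.1424·55 = 40.0160
  x_4 = 0.1587·33 + 0.0511·75 + 0.1413·12 + 0.0785·10 + 1.1604·47 + 0.0722·45 + 0.0651·55 = 72.9168
  x_5 = 0.1495·33 + 0.1111·75 + 0.0916·12 + 0.0659·10 + 0.0600·47 + 1.0843·45 + 0.1655·55 = 75.7355
  x_6 = 0.1173·33 + 0.0680·75 + 0.1786·12 + 0.1370·10 + 0.1375·47 + 0.1007·45 + 1.1597·55 = 87.2647

72.6007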